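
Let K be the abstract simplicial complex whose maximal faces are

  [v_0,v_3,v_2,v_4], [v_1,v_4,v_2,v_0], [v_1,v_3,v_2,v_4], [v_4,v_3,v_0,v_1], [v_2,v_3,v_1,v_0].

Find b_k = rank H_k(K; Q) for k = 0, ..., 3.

b_0 = 1, b_1 = 0, b_2 = 0, b_3 = 1.

Fix the vertex order v_0 < v_1 < v_2 < v_3 < v_4 and write every simplex with vertices in increasing order. Then dim K = 3 and the simplices of K are:

  0-simplices (5): [v_0], [v_1], [v_2], [v_3], [v_4]
  1-simplices (10): [v_0,v_1], [v_0,v_2], [v_0,v_3], [v_0,v_4], [v_1,v_2], [v_1,v_3], [v_1,v_4], [v_2,v_3], [v_2,v_4], [v_3,v_4]
  2-simplices (10): [v_0,v_1,v_2], [v_0,v_1,v_3], [v_0,v_1,v_4], [v_0,v_2,v_3], [v_0,v_2,v_4], [v_0,v_3,v_4], [v_1,v_2,v_3], [v_1,v_2,v_4], [v_1,v_3,v_4], [v_2,v_3,v_4]
  3-simplices (5): [v_0,v_1,v_2,v_3], [v_0,v_1,v_2,v_4], [v_0,v_1,v_3,v_4], [v_0,v_2,v_3,v_4], [v_1,v_2,v_3,v_4]

so the chain groups are C_0 ≅ Z^5, C_1 ≅ Z^10, C_2 ≅ Z^10, C_3 ≅ Z^5.

The boundary map ∂_1: C_1 → C_0 sends each edge [p,q] (with p < q) to q − p. For instance
  ∂[v_2,v_3] = [v_3] − [v_2].
As a 5×10 matrix over Z this has rank 4, with invariant factors (1,1,1,1).

∂_2: C_2 → C_1 maps a triangle to the signed sum of its edges. For instance
  ∂[v_1,v_3,v_4] = [v_3,v_4] − [v_1,v_4] + [v_1,v_3],
  ∂[v_0,v_1,v_4] = [v_1,v_4] − [v_0,v_4] + [v_0,v_1].
This gives a 10×10 integer matrix of rank 6; reducing to Smith normal form yields diagonal entries (1,1,1,1,1,1).

Boundary ∂_3: C_3 → C_2 sends each 3-simplex σ to the alternating sum Σ_i (−1)^i (σ with its i-th vertex removed). For instance
  ∂[v_0,v_2,v_3,v_4] = [v_2,v_3,v_4] − [v_0,v_3,v_4] + [v_0,v_2,v_4] − [v_0,v_2,v_3],
  ∂[v_0,v_1,v_2,v_3] = [v_1,v_2,v_3] − [v_0,v_2,v_3] + [v_0,v_1,v_3] − [v_0,v_1,v_2].
The resulting 10×5 matrix has rank 4, and its Smith normal form has invariant factors (1,1,1,1).

Computing H_k = (kernel of ∂_k) / (image of ∂_{k+1}):

  H_0: rank C_0 − rank ∂_1 = 5 − 4 = 1, and the invariant factors of ∂_1 are all 1, so H_0 = Z.
  H_1: rank ker ∂_1 − rank ∂_2 = (10 − 4) − 6 = 0, and the invariant factors of ∂_2 are all 1, so H_1 = 0.
  H_2: rank ker ∂_2 − rank ∂_3 = (10 − 6) − 4 = 0, and the invariant factors of ∂_3 are all 1, so H_2 = 0.
  H_3: rank ker ∂_3 − rank ∂_4 = (5 − 4) − 0 = 1, and there is no ∂_4, so H_3 = Z.

As a check, the Euler characteristic is 5 − 10 + 10 − 5 = 0, which agrees with 1 − 0 + 0 − 1 = 0.

Hence the Betti numbers are b_0 = 1, b_1 = 0, b_2 = 0, b_3 = 1.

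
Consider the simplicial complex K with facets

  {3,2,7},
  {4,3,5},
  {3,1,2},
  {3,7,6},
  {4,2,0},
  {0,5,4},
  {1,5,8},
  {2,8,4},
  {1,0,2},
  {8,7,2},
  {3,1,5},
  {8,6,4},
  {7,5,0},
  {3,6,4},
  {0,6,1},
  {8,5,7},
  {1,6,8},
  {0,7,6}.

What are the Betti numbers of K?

b_0 = 1, b_1 = 2, b_2 = 1.

Take the total order 0 < 1 < 2 < 3 < 4 < 5 < 6 < 7 < 8 on the vertex set. Then K (dimension 2) consists of the simplices:

  0-simplices (9): [0], [1], [2], [3], [4], [5], [6], [7], [8]
  1-simplices (27): (27 of them)
  2-simplices (18): [0,1,2], [0,1,6], [0,2,4], [0,4,5], [0,5,7], [0,6,7], [1,2,3], [1,3,5], [1,5,8], [1,6,8], [2,3,7], [2,4,8], [2,7,8], [3,4,5], [3,4,6], [3,6,7], [4,6,8], [5,7,8]

giving chain groups C_0 ≅ Z^9, C_1 ≅ Z^27, C_2 ≅ Z^18.

The boundary map ∂_1: C_1 → C_0 sends each edge [p,q] (with p < q) to q − p. For instance
  ∂[2,7] = [7] − [2].
The resulting 9×27 matrix has rank 8, and its Smith normal form has invariant factors (1,1,1,1,1,1,1,1).

∂_2: C_2 → C_1 maps a triangle to the signed sum of its edges. For instance
  ∂[1,2,3] = [2,3] − [1,3] + [1,2],
  ∂[0,1,2] = [1,2] − [0,2] + [0,1].
This gives a 27×18 integer matrix of rank 17; reducing to Smith normal form yields diagonal entries (1,1,1,1,1,1,1,1,1,1,1,1,1,1,1,1,1).

Now H_k = ker ∂_k / im ∂_{k+1}, so:

  H_0: rank C_0 − rank ∂_1 = 9 − 8 = 1, and the invariant factors of ∂_1 are all 1, so H_0 = Z.
  H_1: rank ker ∂_1 − rank ∂_2 = (27 − 8) − 17 = 2, and the invariant factors of ∂_2 are all 1, so H_1 = Z^2.
  H_2: rank ker ∂_2 − rank ∂_3 = (18 − 17) − 0 = 1, and there is no ∂_3, so H_2 = Z.

Hence the Betti numbers are b_0 = 1, b_1 = 2, b_2 = 1.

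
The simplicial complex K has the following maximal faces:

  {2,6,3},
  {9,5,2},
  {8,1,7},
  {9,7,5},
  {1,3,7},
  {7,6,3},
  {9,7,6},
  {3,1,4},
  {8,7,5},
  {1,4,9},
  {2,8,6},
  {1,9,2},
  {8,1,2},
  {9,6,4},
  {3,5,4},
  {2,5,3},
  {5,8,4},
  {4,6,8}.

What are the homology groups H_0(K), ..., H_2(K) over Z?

K has 9 vertices, 27 edges, 18 triangles.
rank ∂_0 = 0, rank ∂_1 = 8 ⇒ b_0 = 9 − 0 − 8 = 1; all invariant factors of ∂_1 are 1 so no torsion. So H_0 ≅ Z.
rank ∂_1 = 8, rank ∂_2 = 17 ⇒ b_1 = 27 − 8 − 17 = 2; all invariant factors of ∂_2 are 1 so no torsion. So H_1 ≅ Z^2.
rank ∂_2 = 17, rank ∂_3 = 0 ⇒ b_2 = 18 − 17 − 0 = 1. So H_2 ≅ Z.

H_0 ≅ Z,  H_1 ≅ Z^2,  H_2 ≅ Z.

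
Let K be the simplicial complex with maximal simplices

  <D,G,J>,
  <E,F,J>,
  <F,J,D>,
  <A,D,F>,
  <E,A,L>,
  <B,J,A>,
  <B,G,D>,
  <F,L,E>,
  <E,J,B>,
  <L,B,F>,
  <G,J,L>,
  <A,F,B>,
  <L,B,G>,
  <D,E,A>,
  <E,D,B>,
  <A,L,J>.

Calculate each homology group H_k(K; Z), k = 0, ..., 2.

K has 8 vertices, 24 edges, 16 triangles.
rank ∂_0 = 0, rank ∂_1 = 7 ⇒ b_0 = 8 − 0 − 7 = 1; all invariant factors of ∂_1 are 1 so no torsion. So H_0 = Z.
rank ∂_1 = 7, rank ∂_2 = 15 ⇒ b_1 = 24 − 7 − 15 = 2; all invariant factors of ∂_2 are 1 so no torsion. So H_1 = Z^2.
rank ∂_2 = 15, rank ∂_3 = 0 ⇒ b_2 = 16 − 15 − 0 = 1. So H_2 = Z.

H_0 = Z,  H_1 = Z^2,  H_2 = Z.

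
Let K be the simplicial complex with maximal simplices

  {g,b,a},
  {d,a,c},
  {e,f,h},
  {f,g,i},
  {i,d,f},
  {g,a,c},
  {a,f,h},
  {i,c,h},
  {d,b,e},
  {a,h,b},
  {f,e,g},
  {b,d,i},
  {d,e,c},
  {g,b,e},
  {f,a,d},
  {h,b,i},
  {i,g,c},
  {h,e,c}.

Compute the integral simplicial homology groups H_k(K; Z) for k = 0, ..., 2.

H_0 ≅ Z,  H_1 ≅ Z^2,  H_2 ≅ Z.

Order the vertices as a < b < c < d < e < f < g < h < i. Listing each simplex with vertices in this order, K has dimension 2 with simplices:

  0-simplices (9): a, b, c, d, e, f, g, h, i
  1-simplices (27): ab, ac, ad, af, ag, ah, bd, be, bg, bh, bi, cd, ce, cg, ch, ci, de, df, di, ef, eg, eh, fg, fh, fi, gi, hi
  2-simplices (18): abg, abh, acd, acg, adf, afh, bde, bdi, beg, bhi, cde, ceh, cgi, chi, dfi, efg, efh, fgi

giving chain groups C_0 ≅ Z^9, C_1 ≅ Z^27, C_2 ≅ Z^18.

∂_1: C_1 → C_0 sends each edge [p,q] (with p < q) to q − p.
The resulting 9×27 matrix has rank 8, and its Smith normal form has invariant factors (1,1,1,1,1,1,1,1).

The boundary map ∂_2: C_2 → C_1 acts by ∂[p,q,r] = [q,r] − [p,r] + [p,q]. For instance
  ∂chi = hi − ci + ch,
  ∂cde = de − ce + cd.
The 27×18 boundary matrix has rank 17 and Smith normal form diag(1,1,1,1,1,1,1,1,1,1,1,1,1,1,1,1,1).

Now H_k = ker ∂_k / im ∂_{k+1}, so:

  H_0: rank C_0 − rank ∂_1 = 9 − 8 = 1, and the invariant factors of ∂_1 are all 1, so H_0 ≅ Z.
  H_1: rank ker ∂_1 − rank ∂_2 = (27 − 8) − 17 = 2, and the invariant factors of ∂_2 are all 1, so H_1 ≅ Z^2.
  H_2: rank ker ∂_2 − rank ∂_3 = (18 − 17) − 0 = 1, and there is no ∂_3, so H_2 ≅ Z.

(K is a triangulation of the torus T^2.)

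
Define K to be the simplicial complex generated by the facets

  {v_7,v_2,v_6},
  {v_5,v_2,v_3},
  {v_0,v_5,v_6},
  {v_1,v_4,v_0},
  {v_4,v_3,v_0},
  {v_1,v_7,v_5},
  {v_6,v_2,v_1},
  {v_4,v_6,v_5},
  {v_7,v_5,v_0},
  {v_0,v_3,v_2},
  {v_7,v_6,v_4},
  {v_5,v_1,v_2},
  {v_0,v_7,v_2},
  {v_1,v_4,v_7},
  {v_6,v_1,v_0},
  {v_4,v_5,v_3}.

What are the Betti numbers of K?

b_0 = 1, b_1 = 2, b_2 = 1.

We work with the vertex ordering v_0 < v_1 < v_2 < v_3 < v_4 < v_5 < v_6 < v_7. The simplices of K, each written with vertices in increasing order, are:

  0-simplices (8): [v_0], [v_1], [v_2], [v_3], [v_4], [v_5], [v_6], [v_7]
  1-simplices (24): (24 of them)
  2-simplices (16): (16 of them)

giving chain groups C_0 ≅ Z^8, C_1 ≅ Z^24, C_2 ≅ Z^16.

∂_1: C_1 → C_0 is given by ∂[p,q] = [q] − [p]. For instance
  ∂[v_1,v_4] = [v_4] − [v_1].
The resulting 8×24 matrix has rank 7, and its Smith normal form has invariant factors (1,1,1,1,1,1,1).

Boundary ∂_2: C_2 → C_1 acts by ∂[p,q,r] = [q,r] − [p,r] + [p,q]. For instance
  ∂[v_1,v_2,v_5] = [v_2,v_5] − [v_1,v_5] + [v_1,v_2],
  ∂[v_4,v_6,v_7] = [v_6,v_7] − [v_4,v_7] + [v_4,v_6].
As a 24×16 matrix over Z this has rank 15, with invariant factors (1,1,1,1,1,1,1,1,1,1,1,1,1,1,1).

Reading off H_k = ker ∂_k / im ∂_{k+1}:

  H_0: rank C_0 − rank ∂_1 = 8 − 7 = 1, and the invariant factors of ∂_1 are all 1, so H_0 = Z.
  H_1: rank ker ∂_1 − rank ∂_2 = (24 − 7) − 15 = 2, and the invariant factors of ∂_2 are all 1, so H_1 = Z^2.
  H_2: rank ker ∂_2 − rank ∂_3 = (16 − 15) − 0 = 1, and there is no ∂_3, so H_2 = Z.

Hence the Betti numbers are b_0 = 1, b_1 = 2, b_2 = 1.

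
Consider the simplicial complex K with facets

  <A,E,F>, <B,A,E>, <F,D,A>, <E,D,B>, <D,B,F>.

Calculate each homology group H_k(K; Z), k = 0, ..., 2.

We work with the vertex ordering A < B < D < E < F. The simplices of K, each written with vertices in increasing order, are:

  0-simplices (5): A, B, D, E, F
  1-simplices (10): AB, AD, AE, AF, BD, BE, BF, DE, DF, EF
  2-simplices (5): ABE, ADF, AEF, BDE, BDF

giving chain groups C_0 ≅ Z^5, C_1 ≅ Z^10, C_2 ≅ Z^5.

The boundary map ∂_1: C_1 → C_0 is given by ∂[p,q] = [q] − [p].
The 5×10 boundary matrix has rank 4 and Smith normal form diag(1,1,1,1).

Boundary ∂_2: C_2 → C_1 sends each 2-simplex [p,q,r] to [q,r] − [p,r] + [p,q]. For instance
  ∂BDE = DE − BE + BD,
  ∂ABE = BE − AE + AB.
The resulting 10×5 matrix has rank 5, and its Smith normal form has invariant factors (1,1,1,1,1).

Computing H_k = (kernel of ∂_k) / (image of ∂_{k+1}):

  H_0: rank C_0 − rank ∂_1 = 5 − 4 = 1, and the invariant factors of ∂_1 are all 1, so H_0 = Z.
  H_1: rank ker ∂_1 − rank ∂_2 = (10 − 4) − 5 = 1, and the invariant factors of ∂_2 are all 1, so H_1 = Z.
  H_2: rank ker ∂_2 − rank ∂_3 = (5 − 5) − 0 = 0, and there is no ∂_3, so H_2 = 0.

As a check, the Euler characteristic is 5 − 10 + 5 = 0, which agrees with 1 − 1 + 0 = 0.
(K is a triangulation of the Möbius band.)

H_0 = Z,  H_1 = Z,  H_2 = 0.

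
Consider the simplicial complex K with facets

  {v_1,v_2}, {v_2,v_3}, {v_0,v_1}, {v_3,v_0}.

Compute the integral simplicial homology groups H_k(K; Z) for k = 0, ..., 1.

Order the vertices as v_0 < v_1 < v_2 < v_3. Listing each simplex with vertices in this order, K has dimension 1 with simplices:

  0-simplices (4): [v_0], [v_1], [v_2], [v_3]
  1-simplices (4): [v_0,v_1], [v_0,v_3], [v_1,v_2], [v_2,v_3]

Hence C_0 ≅ Z^4, C_1 ≅ Z^4.

Boundary ∂_1: C_1 → C_0 sends each edge [p,q] (with p < q) to q − p. For instance
  ∂[v_0,v_1] = [v_1] − [v_0].
This gives a 4×4 integer matrix of rank 3; reducing to Smith normal form yields diagonal entries (1,1,1).

From H_k ≅ ker(∂_k) / im(∂_{k+1}) we obtain:

  H_0: rank C_0 − rank ∂_1 = 4 − 3 = 1, and the invariant factors of ∂_1 are all 1, so H_0 ≅ Z.
  H_1: rank ker ∂_1 − rank ∂_2 = (4 − 3) − 0 = 1, and there is no ∂_2, so H_1 ≅ Z.

As a check, the Euler characteristic is 4 − 4 = 0, which agrees with 1 − 1 = 0.

H_0 = Z,  H_1 = Z.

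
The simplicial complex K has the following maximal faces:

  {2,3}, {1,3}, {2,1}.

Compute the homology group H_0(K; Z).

Order the vertices as 1 < 2 < 3. Listing each simplex with vertices in this order, K has dimension 1 with simplices:

  0-simplices (3): [1], [2], [3]
  1-simplices (3): [1,2], [1,3], [2,3]

giving chain groups C_0 ≅ Z^3, C_1 ≅ Z^3.

The boundary map ∂_1: C_1 → C_0 maps an edge to its endpoints' difference, ∂[p,q] = q − p. For instance
  ∂[2,3] = [3] − [2].
The 3×3 boundary matrix has rank 2 and Smith normal form diag(1,1).

Now H_k = ker ∂_k / im ∂_{k+1}, so:

  H_0: rank C_0 − rank ∂_1 = 3 − 2 = 1, and the invariant factors of ∂_1 are all 1, so H_0 ≅ Z.

H_0 = Z.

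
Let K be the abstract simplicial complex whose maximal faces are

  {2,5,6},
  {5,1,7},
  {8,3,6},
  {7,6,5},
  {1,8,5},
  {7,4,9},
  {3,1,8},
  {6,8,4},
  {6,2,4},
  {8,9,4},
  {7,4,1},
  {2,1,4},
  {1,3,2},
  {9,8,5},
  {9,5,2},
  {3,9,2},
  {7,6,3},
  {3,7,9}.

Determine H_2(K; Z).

H_2 ≅ Z.

Fix the vertex order 1 < 2 < 3 < 4 < 5 < 6 < 7 < 8 < 9 and write every simplex with vertices in increasing order. Then dim K = 2 and the simplices of K are:

  0-simplices (9): [1], [2], [3], [4], [5], [6], [7], [8], [9]
  1-simplices (27): (27 of them)
  2-simplices (18): [1,2,3], [1,2,4], [1,3,8], [1,4,7], [1,5,7], [1,5,8], [2,3,9], [2,4,6], [2,5,6], [2,5,9], [3,6,7], [3,6,8], [3,7,9], [4,6,8], [4,7,9], [4,8,9], [5,6,7], [5,8,9]

Hence C_0 ≅ Z^9, C_1 ≅ Z^27, C_2 ≅ Z^18.

∂_1: C_1 → C_0 is given by ∂[p,q] = [q] − [p]. For instance
  ∂[2,4] = [4] − [2].
As a 9×27 matrix over Z this has rank 8, with invariant factors (1,1,1,1,1,1,1,1).

Boundary ∂_2: C_2 → C_1 sends each 2-simplex [p,q,r] to [q,r] − [p,r] + [p,q]. For instance
  ∂[2,4,6] = [4,6] − [2,6] + [2,4],
  ∂[3,6,8] = [6,8] − [3,8] + [3,6].
This gives a 27×18 integer matrix of rank 17; reducing to Smith normal form yields diagonal entries (1,1,1,1,1,1,1,1,1,1,1,1,1,1,1,1,1).

Computing H_k = (kernel of ∂_k) / (image of ∂_{k+1}):

  H_2: rank ker ∂_2 − rank ∂_3 = (18 − 17) − 0 = 1, and there is no ∂_3, so H_2 ≅ Z.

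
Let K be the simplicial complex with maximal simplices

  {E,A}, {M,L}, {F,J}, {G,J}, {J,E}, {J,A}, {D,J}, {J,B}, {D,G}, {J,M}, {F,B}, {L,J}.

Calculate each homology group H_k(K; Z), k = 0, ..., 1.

Order the vertices as A < B < D < E < F < G < J < L < M. Listing each simplex with vertices in this order, K has dimension 1 with simplices:

  0-simplices (9): A, B, D, E, F, G, J, L, M
  1-simplices (12): AE, AJ, BF, BJ, DG, DJ, EJ, FJ, GJ, JL, JM, LM

giving chain groups C_0 ≅ Z^9, C_1 ≅ Z^12.

Boundary ∂_1: C_1 → C_0 maps an edge to its endpoints' difference, ∂[p,q] = q − p. For instance
  ∂LM = M − L.
As a 9×12 matrix over Z this has rank 8, with invariant factors (1,1,1,1,1,1,1,1).

Computing H_k = (kernel of ∂_k) / (image of ∂_{k+1}):

  H_0: rank C_0 − rank ∂_1 = 9 − 8 = 1, and the invariant factors of ∂_1 are all 1, so H_0 ≅ Z.
  H_1: rank ker ∂_1 − rank ∂_2 = (12 − 8) − 0 = 4, and there is no ∂_2, so H_1 ≅ Z^4.

As a check, the Euler characteristic is 9 − 12 = -3, which agrees with 1 − 4 = -3.

H_0 ≅ Z,  H_1 ≅ Z^4.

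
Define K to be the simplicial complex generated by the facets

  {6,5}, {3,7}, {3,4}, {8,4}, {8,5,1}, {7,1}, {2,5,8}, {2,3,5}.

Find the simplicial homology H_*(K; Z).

K has 8 vertices, 12 edges, 3 triangles.
rank ∂_0 = 0, rank ∂_1 = 7 ⇒ b_0 = 8 − 0 − 7 = 1; all invariant factors of ∂_1 are 1 so no torsion. So H_0 ≅ Z.
rank ∂_1 = 7, rank ∂_2 = 3 ⇒ b_1 = 12 − 7 − 3 = 2; all invariant factors of ∂_2 are 1 so no torsion. So H_1 ≅ Z^2.
rank ∂_2 = 3, rank ∂_3 = 0 ⇒ b_2 = 3 − 3 − 0 = 0. So H_2 ≅ 0.

H_0 = Z,  H_1 = Z^2,  H_2 = 0.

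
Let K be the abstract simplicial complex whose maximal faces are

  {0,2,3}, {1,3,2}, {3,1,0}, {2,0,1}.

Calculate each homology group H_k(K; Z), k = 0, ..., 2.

Take the total order 0 < 1 < 2 < 3 on the vertex set. Then K (dimension 2) consists of the simplices:

  0-simplices (4): [0], [1], [2], [3]
  1-simplices (6): [0,1], [0,2], [0,3], [1,2], [1,3], [2,3]
  2-simplices (4): [0,1,2], [0,1,3], [0,2,3], [1,2,3]

Hence C_0 ≅ Z^4, C_1 ≅ Z^6, C_2 ≅ Z^4.

Boundary ∂_1: C_1 → C_0 maps an edge to its endpoints' difference, ∂[p,q] = q − p. For instance
  ∂[0,1] = [1] − [0].
The 4×6 boundary matrix has rank 3 and Smith normal form diag(1,1,1).

The boundary map ∂_2: C_2 → C_1 sends each 2-simplex [p,q,r] to [q,r] − [p,r] + [p,q]. For instance
  ∂[0,2,3] = [2,3] − [0,3] + [0,2],
  ∂[0,1,3] = [1,3] − [0,3] + [0,1].
The 6×4 boundary matrix has rank 3 and Smith normal form diag(1,1,1).

From H_k ≅ ker(∂_k) / im(∂_{k+1}) we obtain:

  H_0: rank C_0 − rank ∂_1 = 4 − 3 = 1, and the invariant factors of ∂_1 are all 1, so H_0 = Z.
  H_1: rank ker ∂_1 − rank ∂_2 = (6 − 3) − 3 = 0, and the invariant factors of ∂_2 are all 1, so H_1 = 0.
  H_2: rank ker ∂_2 − rank ∂_3 = (4 − 3) − 0 = 1, and there is no ∂_3, so H_2 = Z.

As a check, the Euler characteristic is 4 − 6 + 4 = 2, which agrees with 1 − 0 + 1 = 2.
(K is a triangulation of the 2-sphere S^2.)

H_0 = Z,  H_1 = 0,  H_2 = Z.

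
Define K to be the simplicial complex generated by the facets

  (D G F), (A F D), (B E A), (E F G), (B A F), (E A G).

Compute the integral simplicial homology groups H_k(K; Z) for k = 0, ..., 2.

H_0 = Z,  H_1 = Z,  H_2 = 0.

Order the vertices as A < B < D < E < F < G. Listing each simplex with vertices in this order, K has dimension 2 with simplices:

  0-simplices (6): A, B, D, E, F, G
  1-simplices (12): AB, AD, AE, AF, AG, BE, BF, DF, DG, EF, EG, FG
  2-simplices (6): ABE, ABF, ADF, AEG, DFG, EFG

so the chain groups are C_0 ≅ Z^6, C_1 ≅ Z^12, C_2 ≅ Z^6.

∂_1: C_1 → C_0 sends each edge [p,q] (with p < q) to q − p.
The resulting 6×12 matrix has rank 5, and its Smith normal form has invariant factors (1,1,1,1,1).

∂_2: C_2 → C_1 maps a triangle to the signed sum of its edges. For instance
  ∂ABF = BF − AF + AB,
  ∂AEG = EG − AG + AE.
The resulting 12×6 matrix has rank 6, and its Smith normal form has invariant factors (1,1,1,1,1,1).

Reading off H_k = ker ∂_k / im ∂_{k+1}:

  H_0: rank C_0 − rank ∂_1 = 6 − 5 = 1, and the invariant factors of ∂_1 are all 1, so H_0 ≅ Z.
  H_1: rank ker ∂_1 − rank ∂_2 = (12 − 5) − 6 = 1, and the invariant factors of ∂_2 are all 1, so H_1 ≅ Z.
  H_2: rank ker ∂_2 − rank ∂_3 = (6 − 6) − 0 = 0, and there is no ∂_3, so H_2 ≅ 0.

As a check, the Euler characteristic is 6 − 12 + 6 = 0, which agrees with 1 − 1 + 0 = 0.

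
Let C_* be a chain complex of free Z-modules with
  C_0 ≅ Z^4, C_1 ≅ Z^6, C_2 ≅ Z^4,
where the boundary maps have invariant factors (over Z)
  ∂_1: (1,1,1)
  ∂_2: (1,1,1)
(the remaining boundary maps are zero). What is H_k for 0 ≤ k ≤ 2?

H_0 = Z,  H_1 = 0,  H_2 = Z.

H_0: b_0 = 4 − 0 − 3 = 1; torsion from ∂_1 factors > 1: none. So H_0 = Z.
H_1: b_1 = 6 − 3 − 3 = 0; torsion from ∂_2 factors > 1: none. So H_1 = 0.
H_2: b_2 = 4 − 3 − 0 = 1; torsion from ∂_3 factors > 1: none. So H_2 = Z.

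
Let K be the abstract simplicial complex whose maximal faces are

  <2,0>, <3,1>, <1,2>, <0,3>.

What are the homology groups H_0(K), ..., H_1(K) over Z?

H_0 ≅ Z,  H_1 ≅ Z.

Fix the vertex order 0 < 1 < 2 < 3 and write every simplex with vertices in increasing order. Then dim K = 1 and the simplices of K are:

  0-simplices (4): [0], [1], [2], [3]
  1-simplices (4): [0,2], [0,3], [1,2], [1,3]

Hence C_0 ≅ Z^4, C_1 ≅ Z^4.

∂_1: C_1 → C_0 sends each edge [p,q] (with p < q) to q − p. For instance
  ∂[1,3] = [3] − [1].
The resulting 4×4 matrix has rank 3, and its Smith normal form has invariant factors (1,1,1).

From H_k ≅ ker(∂_k) / im(∂_{k+1}) we obtain:

  H_0: rank C_0 − rank ∂_1 = 4 − 3 = 1, and the invariant factors of ∂_1 are all 1, so H_0 = Z.
  H_1: rank ker ∂_1 − rank ∂_2 = (4 − 3) − 0 = 1, and there is no ∂_2, so H_1 = Z.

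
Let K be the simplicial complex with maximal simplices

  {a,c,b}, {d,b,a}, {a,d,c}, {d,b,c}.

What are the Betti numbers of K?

Order the vertices as a < b < c < d. Listing each simplex with vertices in this order, K has dimension 2 with simplices:

  0-simplices (4): a, b, c, d
  1-simplices (6): ab, ac, ad, bc, bd, cd
  2-simplices (4): abc, abd, acd, bcd

Hence C_0 ≅ Z^4, C_1 ≅ Z^6, C_2 ≅ Z^4.

The boundary map ∂_1: C_1 → C_0 is given by ∂[p,q] = [q] − [p]. For instance
  ∂ac = c − a.
The resulting 4×6 matrix has rank 3, and its Smith normal form has invariant factors (1,1,1).

Boundary ∂_2: C_2 → C_1 acts by ∂[p,q,r] = [q,r] − [p,r] + [p,q]. For instance
  ∂abc = bc − ac + ab,
  ∂bcd = cd − bd + bc.
As a 6×4 matrix over Z this has rank 3, with invariant factors (1,1,1).

From H_k ≅ ker(∂_k) / im(∂_{k+1}) we obtain:

  H_0: rank C_0 − rank ∂_1 = 4 − 3 = 1, and the invariant factors of ∂_1 are all 1, so H_0 = Z.
  H_1: rank ker ∂_1 − rank ∂_2 = (6 − 3) − 3 = 0, and the invariant factors of ∂_2 are all 1, so H_1 = 0.
  H_2: rank ker ∂_2 − rank ∂_3 = (4 − 3) − 0 = 1, and there is no ∂_3, so H_2 = Z.

As a check, the Euler characteristic is 4 − 6 + 4 = 2, which agrees with 1 − 0 + 1 = 2.

Hence the Betti numbers are b_0 = 1, b_1 = 0, b_2 = 1.

b_0 = 1, b_1 = 0, b_2 = 1.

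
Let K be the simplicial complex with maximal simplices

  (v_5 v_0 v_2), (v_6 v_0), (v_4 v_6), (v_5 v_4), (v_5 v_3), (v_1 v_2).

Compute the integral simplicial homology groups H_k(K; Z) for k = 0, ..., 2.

K has 7 vertices, 8 edges, 1 triangle.
rank ∂_0 = 0, rank ∂_1 = 6 ⇒ b_0 = 7 − 0 − 6 = 1; all invariant factors of ∂_1 are 1 so no torsion. So H_0 = Z.
rank ∂_1 = 6, rank ∂_2 = 1 ⇒ b_1 = 8 − 6 − 1 = 1; all invariant factors of ∂_2 are 1 so no torsion. So H_1 = Z.
rank ∂_2 = 1, rank ∂_3 = 0 ⇒ b_2 = 1 − 1 − 0 = 0. So H_2 = 0.

H_0 ≅ Z,  H_1 ≅ Z,  H_2 = 0.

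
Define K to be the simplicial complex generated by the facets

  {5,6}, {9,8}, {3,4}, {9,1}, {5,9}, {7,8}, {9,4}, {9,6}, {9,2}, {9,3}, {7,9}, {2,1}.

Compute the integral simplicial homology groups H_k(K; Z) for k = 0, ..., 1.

Fix the vertex order 1 < 2 < 3 < 4 < 5 < 6 < 7 < 8 < 9 and write every simplex with vertices in increasing order. Then dim K = 1 and the simplices of K are:

  0-simplices (9): [1], [2], [3], [4], [5], [6], [7], [8], [9]
  1-simplices (12): [1,2], [1,9], [2,9], [3,4], [3,9], [4,9], [5,6], [5,9], [6,9], [7,8], [7,9], [8,9]

Hence C_0 ≅ Z^9, C_1 ≅ Z^12.

The boundary map ∂_1: C_1 → C_0 sends each edge [p,q] (with p < q) to q − p. For instance
  ∂[6,9] = [9] − [6].
This gives a 9×12 integer matrix of rank 8; reducing to Smith normal form yields diagonal entries (1,1,1,1,1,1,1,1).

From H_k ≅ ker(∂_k) / im(∂_{k+1}) we obtain:

  H_0: rank C_0 − rank ∂_1 = 9 − 8 = 1, and the invariant factors of ∂_1 are all 1, so H_0 ≅ Z.
  H_1: rank ker ∂_1 − rank ∂_2 = (12 − 8) − 0 = 4, and there is no ∂_2, so H_1 ≅ Z^4.

H_0 = Z,  H_1 = Z^4.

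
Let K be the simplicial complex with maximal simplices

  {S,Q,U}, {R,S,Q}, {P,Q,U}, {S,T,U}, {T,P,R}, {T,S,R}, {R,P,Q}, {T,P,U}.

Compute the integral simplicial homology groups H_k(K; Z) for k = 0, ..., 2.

H_0 = Z,  H_1 = 0,  H_2 = Z.

We work with the vertex ordering P < Q < R < S < T < U. The simplices of K, each written with vertices in increasing order, are:

  0-simplices (6): P, Q, R, S, T, U
  1-simplices (12): PQ, PR, PT, PU, QR, QS, QU, RS, RT, ST, SU, TU
  2-simplices (8): PQR, PQU, PRT, PTU, QRS, QSU, RST, STU

Hence C_0 ≅ Z^6, C_1 ≅ Z^12, C_2 ≅ Z^8.

∂_1: C_1 → C_0 maps an edge to its endpoints' difference, ∂[p,q] = q − p. For instance
  ∂PR = R − P.
As a 6×12 matrix over Z this has rank 5, with invariant factors (1,1,1,1,1).

The boundary map ∂_2: C_2 → C_1 acts by ∂[p,q,r] = [q,r] − [p,r] + [p,q]. For instance
  ∂STU = TU − SU + ST,
  ∂PQU = QU − PU + PQ.
The 12×8 boundary matrix has rank 7 and Smith normal form diag(1,1,1,1,1,1,1).

Now H_k = ker ∂_k / im ∂_{k+1}, so:

  H_0: rank C_0 − rank ∂_1 = 6 − 5 = 1, and the invariant factors of ∂_1 are all 1, so H_0 = Z.
  H_1: rank ker ∂_1 − rank ∂_2 = (12 − 5) − 7 = 0, and the invariant factors of ∂_2 are all 1, so H_1 = 0.
  H_2: rank ker ∂_2 − rank ∂_3 = (8 − 7) − 0 = 1, and there is no ∂_3, so H_2 = Z.

As a check, the Euler characteristic is 6 − 12 + 8 = 2, which agrees with 1 − 0 + 1 = 2.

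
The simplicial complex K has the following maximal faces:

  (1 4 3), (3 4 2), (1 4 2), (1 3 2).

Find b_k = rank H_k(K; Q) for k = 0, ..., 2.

b_0 = 1, b_1 = 0, b_2 = 1.

Fix the vertex order 1 < 2 < 3 < 4 and write every simplex with vertices in increasing order. Then dim K = 2 and the simplices of K are:

  0-simplices (4): [1], [2], [3], [4]
  1-simplices (6): [1,2], [1,3], [1,4], [2,3], [2,4], [3,4]
  2-simplices (4): [1,2,3], [1,2,4], [1,3,4], [2,3,4]

giving chain groups C_0 ≅ Z^4, C_1 ≅ Z^6, C_2 ≅ Z^4.

The boundary map ∂_1: C_1 → C_0 maps an edge to its endpoints' difference, ∂[p,q] = q − p.
The resulting 4×6 matrix has rank 3, and its Smith normal form has invariant factors (1,1,1).

∂_2: C_2 → C_1 maps a triangle to the signed sum of its edges. For instance
  ∂[1,3,4] = [3,4] − [1,4] + [1,3],
  ∂[1,2,3] = [2,3] − [1,3] + [1,2].
The resulting 6×4 matrix has rank 3, and its Smith normal form has invariant factors (1,1,1).

Now H_k = ker ∂_k / im ∂_{k+1}, so:

  H_0: rank C_0 − rank ∂_1 = 4 − 3 = 1, and the invariant factors of ∂_1 are all 1, so H_0 = Z.
  H_1: rank ker ∂_1 − rank ∂_2 = (6 − 3) − 3 = 0, and the invariant factors of ∂_2 are all 1, so H_1 = 0.
  H_2: rank ker ∂_2 − rank ∂_3 = (4 − 3) − 0 = 1, and there is no ∂_3, so H_2 = Z.

Hence the Betti numbers are b_0 = 1, b_1 = 0, b_2 = 1.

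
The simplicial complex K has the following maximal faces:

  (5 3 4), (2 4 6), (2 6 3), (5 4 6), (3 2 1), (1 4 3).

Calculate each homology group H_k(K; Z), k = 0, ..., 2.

H_0 ≅ Z,  H_1 ≅ Z,  H_2 = 0.

Fix the vertex order 1 < 2 < 3 < 4 < 5 < 6 and write every simplex with vertices in increasing order. Then dim K = 2 and the simplices of K are:

  0-simplices (6): [1], [2], [3], [4], [5], [6]
  1-simplices (12): [1,2], [1,3], [1,4], [2,3], [2,4], [2,6], [3,4], [3,5], [3,6], [4,5], [4,6], [5,6]
  2-simplices (6): [1,2,3], [1,3,4], [2,3,6], [2,4,6], [3,4,5], [4,5,6]

so the chain groups are C_0 ≅ Z^6, C_1 ≅ Z^12, C_2 ≅ Z^6.

The boundary map ∂_1: C_1 → C_0 maps an edge to its endpoints' difference, ∂[p,q] = q − p. For instance
  ∂[5,6] = [6] − [5].
The 6×12 boundary matrix has rank 5 and Smith normal form diag(1,1,1,1,1).

The boundary map ∂_2: C_2 → C_1 sends each 2-simplex [p,q,r] to [q,r] − [p,r] + [p,q]. For instance
  ∂[2,3,6] = [3,6] − [2,6] + [2,3],
  ∂[3,4,5] = [4,5] − [3,5] + [3,4].
As a 12×6 matrix over Z this has rank 6, with invariant factors (1,1,1,1,1,1).

Computing H_k = (kernel of ∂_k) / (image of ∂_{k+1}):

  H_0: rank C_0 − rank ∂_1 = 6 − 5 = 1, and the invariant factors of ∂_1 are all 1, so H_0 = Z.
  H_1: rank ker ∂_1 − rank ∂_2 = (12 − 5) − 6 = 1, and the invariant factors of ∂_2 are all 1, so H_1 = Z.
  H_2: rank ker ∂_2 − rank ∂_3 = (6 − 6) − 0 = 0, and there is no ∂_3, so H_2 = 0.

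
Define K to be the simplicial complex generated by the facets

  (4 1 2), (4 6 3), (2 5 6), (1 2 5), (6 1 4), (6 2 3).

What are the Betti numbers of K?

b_0 = 1, b_1 = 1, b_2 = 0.

Fix the vertex order 1 < 2 < 3 < 4 < 5 < 6 and write every simplex with vertices in increasing order. Then dim K = 2 and the simplices of K are:

  0-simplices (6): [1], [2], [3], [4], [5], [6]
  1-simplices (12): [1,2], [1,4], [1,5], [1,6], [2,3], [2,4], [2,5], [2,6], [3,4], [3,6], [4,6], [5,6]
  2-simplices (6): [1,2,4], [1,2,5], [1,4,6], [2,3,6], [2,5,6], [3,4,6]

giving chain groups C_0 ≅ Z^6, C_1 ≅ Z^12, C_2 ≅ Z^6.

The boundary map ∂_1: C_1 → C_0 sends each edge [p,q] (with p < q) to q − p. For instance
  ∂[1,2] = [2] − [1].
As a 6×12 matrix over Z this has rank 5, with invariant factors (1,1,1,1,1).

The boundary map ∂_2: C_2 → C_1 maps a triangle to the signed sum of its edges. For instance
  ∂[1,2,4] = [2,4] − [1,4] + [1,2],
  ∂[2,3,6] = [3,6] − [2,6] + [2,3].
This gives a 12×6 integer matrix of rank 6; reducing to Smith normal form yields diagonal entries (1,1,1,1,1,1).

Computing H_k = (kernel of ∂_k) / (image of ∂_{k+1}):

  H_0: rank C_0 − rank ∂_1 = 6 − 5 = 1, and the invariant factors of ∂_1 are all 1, so H_0 = Z.
  H_1: rank ker ∂_1 − rank ∂_2 = (12 − 5) − 6 = 1, and the invariant factors of ∂_2 are all 1, so H_1 = Z.
  H_2: rank ker ∂_2 − rank ∂_3 = (6 − 6) − 0 = 0, and there is no ∂_3, so H_2 = 0.

As a check, the Euler characteristic is 6 − 12 + 6 = 0, which agrees with 1 − 1 + 0 = 0.
(K is a triangulation of the cylinder S^1 x I.)

Hence the Betti numbers are b_0 = 1, b_1 = 1, b_2 = 0.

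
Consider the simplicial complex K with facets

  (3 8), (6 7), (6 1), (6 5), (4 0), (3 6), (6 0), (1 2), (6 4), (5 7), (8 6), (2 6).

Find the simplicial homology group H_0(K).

H_0 = Z.

We work with the vertex ordering 0 < 1 < 2 < 3 < 4 < 5 < 6 < 7 < 8. The simplices of K, each written with vertices in increasing order, are:

  0-simplices (9): [0], [1], [2], [3], [4], [5], [6], [7], [8]
  1-simplices (12): [0,4], [0,6], [1,2], [1,6], [2,6], [3,6], [3,8], [4,6], [5,6], [5,7], [6,7], [6,8]

so the chain groups are C_0 ≅ Z^9, C_1 ≅ Z^12.

∂_1: C_1 → C_0 is given by ∂[p,q] = [q] − [p]. For instance
  ∂[2,6] = [6] − [2].
As a 9×12 matrix over Z this has rank 8, with invariant factors (1,1,1,1,1,1,1,1).

Computing H_k = (kernel of ∂_k) / (image of ∂_{k+1}):

  H_0: rank C_0 − rank ∂_1 = 9 − 8 = 1, and the invariant factors of ∂_1 are all 1, so H_0 ≅ Z.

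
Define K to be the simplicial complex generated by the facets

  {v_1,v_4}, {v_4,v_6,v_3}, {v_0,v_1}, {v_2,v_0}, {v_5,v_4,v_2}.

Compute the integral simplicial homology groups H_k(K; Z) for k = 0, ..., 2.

Order the vertices as v_0 < v_1 < v_2 < v_3 < v_4 < v_5 < v_6. Listing each simplex with vertices in this order, K has dimension 2 with simplices:

  0-simplices (7): [v_0], [v_1], [v_2], [v_3], [v_4], [v_5], [v_6]
  1-simplices (9): [v_0,v_1], [v_0,v_2], [v_1,v_4], [v_2,v_4], [v_2,v_5], [v_3,v_4], [v_3,v_6], [v_4,v_5], [v_4,v_6]
  2-simplices (2): [v_2,v_4,v_5], [v_3,v_4,v_6]

Hence C_0 ≅ Z^7, C_1 ≅ Z^9, C_2 ≅ Z^2.

∂_1: C_1 → C_0 sends each edge [p,q] (with p < q) to q − p.
The resulting 7×9 matrix has rank 6, and its Smith normal form has invariant factors (1,1,1,1,1,1).

The boundary map ∂_2: C_2 → C_1 sends each 2-simplex [p,q,r] to [q,r] − [p,r] + [p,q]. For instance
  ∂[v_3,v_4,v_6] = [v_4,v_6] − [v_3,v_6] + [v_3,v_4],
  ∂[v_2,v_4,v_5] = [v_4,v_5] − [v_2,v_5] + [v_2,v_4].
The 9×2 boundary matrix has rank 2 and Smith normal form diag(1,1).

Reading off H_k = ker ∂_k / im ∂_{k+1}:

  H_0: rank C_0 − rank ∂_1 = 7 − 6 = 1, and the invariant factors of ∂_1 are all 1, so H_0 = Z.
  H_1: rank ker ∂_1 − rank ∂_2 = (9 − 6) − 2 = 1, and the invariant factors of ∂_2 are all 1, so H_1 = Z.
  H_2: rank ker ∂_2 − rank ∂_3 = (2 − 2) − 0 = 0, and there is no ∂_3, so H_2 = 0.

H_0 = Z,  H_1 = Z,  H_2 = 0.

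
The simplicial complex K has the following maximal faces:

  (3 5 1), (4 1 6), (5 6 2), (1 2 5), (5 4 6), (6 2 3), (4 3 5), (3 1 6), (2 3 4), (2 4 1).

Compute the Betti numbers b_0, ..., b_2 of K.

K has 6 vertices, 15 edges, 10 triangles.
rank ∂_0 = 0, rank ∂_1 = 5 ⇒ b_0 = 6 − 0 − 5 = 1; all invariant factors of ∂_1 are 1 so no torsion. So H_0 ≅ Z.
rank ∂_1 = 5, rank ∂_2 = 10 ⇒ b_1 = 15 − 5 − 10 = 0; ∂_2 has invariant factor(s) [2] giving torsion. So H_1 ≅ Z_2.
rank ∂_2 = 10, rank ∂_3 = 0 ⇒ b_2 = 10 − 10 − 0 = 0. So H_2 ≅ 0.

b_0 = 1, b_1 = 0, b_2 = 0.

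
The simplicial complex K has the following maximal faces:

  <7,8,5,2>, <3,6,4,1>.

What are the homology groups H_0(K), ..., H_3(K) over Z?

Order the vertices as 1 < 2 < 3 < 4 < 5 < 6 < 7 < 8. Listing each simplex with vertices in this order, K has dimension 3 with simplices:

  0-simplices (8): [1], [2], [3], [4], [5], [6], [7], [8]
  1-simplices (12): [1,3], [1,4], [1,6], [2,5], [2,7], [2,8], [3,4], [3,6], [4,6], [5,7], [5,8], [7,8]
  2-simplices (8): [1,3,4], [1,3,6], [1,4,6], [2,5,7], [2,5,8], [2,7,8], [3,4,6], [5,7,8]
  3-simplices (2): [1,3,4,6], [2,5,7,8]

so the chain groups are C_0 ≅ Z^8, C_1 ≅ Z^12, C_2 ≅ Z^8, C_3 ≅ Z^2.

Boundary ∂_1: C_1 → C_0 maps an edge to its endpoints' difference, ∂[p,q] = q − p. For instance
  ∂[1,3] = [3] − [1].
The 8×12 boundary matrix has rank 6 and Smith normal form diag(1,1,1,1,1,1).

Boundary ∂_2: C_2 → C_1 maps a triangle to the signed sum of its edges. For instance
  ∂[1,3,6] = [3,6] − [1,6] + [1,3],
  ∂[3,4,6] = [4,6] − [3,6] + [3,4].
This gives a 12×8 integer matrix of rank 6; reducing to Smith normal form yields diagonal entries (1,1,1,1,1,1).

∂_3: C_3 → C_2 sends each 3-simplex σ to the alternating sum Σ_i (−1)^i (σ with its i-th vertex removed). For instance
  ∂[1,3,4,6] = [3,4,6] − [1,4,6] + [1,3,6] − [1,3,4],
  ∂[2,5,7,8] = [5,7,8] − [2,7,8] + [2,5,8] − [2,5,7].
The resulting 8×2 matrix has rank 2, and its Smith normal form has invariant factors (1,1).

Now H_k = ker ∂_k / im ∂_{k+1}, so:

  H_0: rank C_0 − rank ∂_1 = 8 − 6 = 2, and the invariant factors of ∂_1 are all 1, so H_0 = Z^2.
  H_1: rank ker ∂_1 − rank ∂_2 = (12 − 6) − 6 = 0, and the invariant factors of ∂_2 are all 1, so H_1 = 0.
  H_2: rank ker ∂_2 − rank ∂_3 = (8 − 6) − 2 = 0, and the invariant factors of ∂_3 are all 1, so H_2 = 0.
  H_3: rank ker ∂_3 − rank ∂_4 = (2 − 2) − 0 = 0, and there is no ∂_4, so H_3 = 0.

(K is a triangulation of the disjoint union of the 3-simplex and the 3-simplex.)

H_0 = Z^2,  H_1 = 0,  H_2 = 0,  H_3 = 0.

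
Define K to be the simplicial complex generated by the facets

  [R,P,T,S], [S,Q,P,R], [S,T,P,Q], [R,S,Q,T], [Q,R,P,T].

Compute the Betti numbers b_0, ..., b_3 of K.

Order the vertices as P < Q < R < S < T. Listing each simplex with vertices in this order, K has dimension 3 with simplices:

  0-simplices (5): P, Q, R, S, T
  1-simplices (10): PQ, PR, PS, PT, QR, QS, QT, RS, RT, ST
  2-simplices (10): PQR, PQS, PQT, PRS, PRT, PST, QRS, QRT, QST, RST
  3-simplices (5): PQRS, PQRT, PQST, PRST, QRST

Hence C_0 ≅ Z^5, C_1 ≅ Z^10, C_2 ≅ Z^10, C_3 ≅ Z^5.

Boundary ∂_1: C_1 → C_0 maps an edge to its endpoints' difference, ∂[p,q] = q − p.
As a 5×10 matrix over Z this has rank 4, with invariant factors (1,1,1,1).

Boundary ∂_2: C_2 → C_1 acts by ∂[p,q,r] = [q,r] − [p,r] + [p,q]. For instance
  ∂PQR = QR − PR + PQ,
  ∂QRS = RS − QS + QR.
The resulting 10×10 matrix has rank 6, and its Smith normal form has invariant factors (1,1,1,1,1,1).

Boundary ∂_3: C_3 → C_2 sends each 3-simplex σ to the alternating sum Σ_i (−1)^i (σ with its i-th vertex removed). For instance
  ∂PQRS = QRS − PRS + PQS − PQR,
  ∂PQST = QST − PST + PQT − PQS.
As a 10×5 matrix over Z this has rank 4, with invariant factors (1,1,1,1).

Reading off H_k = ker ∂_k / im ∂_{k+1}:

  H_0: rank C_0 − rank ∂_1 = 5 − 4 = 1, and the invariant factors of ∂_1 are all 1, so H_0 = Z.
  H_1: rank ker ∂_1 − rank ∂_2 = (10 − 4) − 6 = 0, and the invariant factors of ∂_2 are all 1, so H_1 = 0.
  H_2: rank ker ∂_2 − rank ∂_3 = (10 − 6) − 4 = 0, and the invariant factors of ∂_3 are all 1, so H_2 = 0.
  H_3: rank ker ∂_3 − rank ∂_4 = (5 − 4) − 0 = 1, and there is no ∂_4, so H_3 = Z.

(K is a triangulation of the 3-sphere S^3.)

Hence the Betti numbers are b_0 = 1, b_1 = 0, b_2 = 0, b_3 = 1.

b_0 = 1, b_1 = 0, b_2 = 0, b_3 = 1.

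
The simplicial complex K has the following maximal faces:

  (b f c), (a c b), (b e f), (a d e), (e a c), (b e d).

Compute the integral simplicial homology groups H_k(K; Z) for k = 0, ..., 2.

Fix the vertex order a < b < c < d < e < f and write every simplex with vertices in increasing order. Then dim K = 2 and the simplices of K are:

  0-simplices (6): a, b, c, d, e, f
  1-simplices (12): ab, ac, ad, ae, bc, bd, be, bf, ce, cf, de, ef
  2-simplices (6): abc, ace, ade, bcf, bde, bef

Hence C_0 ≅ Z^6, C_1 ≅ Z^12, C_2 ≅ Z^6.

Boundary ∂_1: C_1 → C_0 maps an edge to its endpoints' difference, ∂[p,q] = q − p. For instance
  ∂de = e − d.
As a 6×12 matrix over Z this has rank 5, with invariant factors (1,1,1,1,1).

Boundary ∂_2: C_2 → C_1 acts by ∂[p,q,r] = [q,r] − [p,r] + [p,q]. For instance
  ∂ade = de − ae + ad,
  ∂bcf = cf − bf + bc.
This gives a 12×6 integer matrix of rank 6; reducing to Smith normal form yields diagonal entries (1,1,1,1,1,1).

Reading off H_k = ker ∂_k / im ∂_{k+1}:

  H_0: rank C_0 − rank ∂_1 = 6 − 5 = 1, and the invariant factors of ∂_1 are all 1, so H_0 ≅ Z.
  H_1: rank ker ∂_1 − rank ∂_2 = (12 − 5) − 6 = 1, and the invariant factors of ∂_2 are all 1, so H_1 ≅ Z.
  H_2: rank ker ∂_2 − rank ∂_3 = (6 − 6) − 0 = 0, and there is no ∂_3, so H_2 ≅ 0.

As a check, the Euler characteristic is 6 − 12 + 6 = 0, which agrees with 1 − 1 + 0 = 0.

H_0 ≅ Z,  H_1 ≅ Z,  H_2 = 0.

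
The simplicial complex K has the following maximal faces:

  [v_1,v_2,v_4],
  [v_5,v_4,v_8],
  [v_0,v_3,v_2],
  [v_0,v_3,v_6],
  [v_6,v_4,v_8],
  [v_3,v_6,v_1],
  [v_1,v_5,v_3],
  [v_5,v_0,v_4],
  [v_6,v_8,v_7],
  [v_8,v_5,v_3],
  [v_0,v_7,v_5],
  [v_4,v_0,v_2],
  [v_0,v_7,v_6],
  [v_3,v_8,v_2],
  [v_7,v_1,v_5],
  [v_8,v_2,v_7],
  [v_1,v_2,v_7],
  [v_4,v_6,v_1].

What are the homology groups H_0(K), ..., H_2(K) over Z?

Take the total order v_0 < v_1 < v_2 < v_3 < v_4 < v_5 < v_6 < v_7 < v_8 on the vertex set. Then K (dimension 2) consists of the simplices:

  0-simplices (9): [v_0], [v_1], [v_2], [v_3], [v_4], [v_5], [v_6], [v_7], [v_8]
  1-simplices (27): (27 of them)
  2-simplices (18): (18 of them)

Hence C_0 ≅ Z^9, C_1 ≅ Z^27, C_2 ≅ Z^18.

The boundary map ∂_1: C_1 → C_0 sends each edge [p,q] (with p < q) to q − p. For instance
  ∂[v_0,v_7] = [v_7] − [v_0].
This gives a 9×27 integer matrix of rank 8; reducing to Smith normal form yields diagonal entries (1,1,1,1,1,1,1,1).

∂_2: C_2 → C_1 acts by ∂[p,q,r] = [q,r] − [p,r] + [p,q]. For instance
  ∂[v_0,v_6,v_7] = [v_6,v_7] − [v_0,v_7] + [v_0,v_6],
  ∂[v_4,v_5,v_8] = [v_5,v_8] − [v_4,v_8] + [v_4,v_5].
As a 27×18 matrix over Z this has rank 17, with invariant factors (1,1,1,1,1,1,1,1,1,1,1,1,1,1,1,1,1).

From H_k ≅ ker(∂_k) / im(∂_{k+1}) we obtain:

  H_0: rank C_0 − rank ∂_1 = 9 − 8 = 1, and the invariant factors of ∂_1 are all 1, so H_0 ≅ Z.
  H_1: rank ker ∂_1 − rank ∂_2 = (27 − 8) − 17 = 2, and the invariant factors of ∂_2 are all 1, so H_1 ≅ Z^2.
  H_2: rank ker ∂_2 − rank ∂_3 = (18 − 17) − 0 = 1, and there is no ∂_3, so H_2 ≅ Z.

H_0 = Z,  H_1 = Z^2,  H_2 = Z.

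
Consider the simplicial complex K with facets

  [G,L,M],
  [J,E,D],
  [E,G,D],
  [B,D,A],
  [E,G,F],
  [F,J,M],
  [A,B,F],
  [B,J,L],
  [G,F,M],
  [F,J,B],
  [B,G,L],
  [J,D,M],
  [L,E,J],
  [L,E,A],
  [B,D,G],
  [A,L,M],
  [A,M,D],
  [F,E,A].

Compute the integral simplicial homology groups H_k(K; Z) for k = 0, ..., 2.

H_0 ≅ Z,  H_1 ≅ Z^2,  H_2 ≅ Z.

We work with the vertex ordering A < B < D < E < F < G < J < L < M. The simplices of K, each written with vertices in increasing order, are:

  0-simplices (9): A, B, D, E, F, G, J, L, M
  1-simplices (27): AB, AD, AE, AF, AL, AM, BD, BF, BG, BJ, BL, DE, DG, DJ, DM, EF, EG, EJ, EL, FG, FJ, FM, GL, GM, JL, JM, LM
  2-simplices (18): ABD, ABF, ADM, AEF, AEL, ALM, BDG, BFJ, BGL, BJL, DEG, DEJ, DJM, EFG, EJL, FGM, FJM, GLM

so the chain groups are C_0 ≅ Z^9, C_1 ≅ Z^27, C_2 ≅ Z^18.

Boundary ∂_1: C_1 → C_0 sends each edge [p,q] (with p < q) to q − p.
The resulting 9×27 matrix has rank 8, and its Smith normal form has invariant factors (1,1,1,1,1,1,1,1).

The boundary map ∂_2: C_2 → C_1 maps a triangle to the signed sum of its edges. For instance
  ∂DJM = JM − DM + DJ,
  ∂FGM = GM − FM + FG.
As a 27×18 matrix over Z this has rank 17, with invariant factors (1,1,1,1,1,1,1,1,1,1,1,1,1,1,1,1,1).

Now H_k = ker ∂_k / im ∂_{k+1}, so:

  H_0: rank C_0 − rank ∂_1 = 9 − 8 = 1, and the invariant factors of ∂_1 are all 1, so H_0 = Z.
  H_1: rank ker ∂_1 − rank ∂_2 = (27 − 8) − 17 = 2, and the invariant factors of ∂_2 are all 1, so H_1 = Z^2.
  H_2: rank ker ∂_2 − rank ∂_3 = (18 − 17) − 0 = 1, and there is no ∂_3, so H_2 = Z.

As a check, the Euler characteristic is 9 − 27 + 18 = 0, which agrees with 1 − 2 + 1 = 0.
(K is a triangulation of the torus T^2.)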